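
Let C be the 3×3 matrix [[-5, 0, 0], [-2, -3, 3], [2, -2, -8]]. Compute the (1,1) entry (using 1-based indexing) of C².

25

Characteristic polynomial: s^3 + 16s^2 + 85s + 150 = (s + 5)^2(s + 6), so the eigenvalues are -6, -5, -5.
s=-5: eigenvector (2, -1, 2).
s=-5: eigenvector (1, 1, 0).
s=-6: eigenvector (0, -1, 1).
P = [[2, 1, 0], [-1, 1, -1], [2, 0, 1]], D = diag(-5, -5, -6), P⁻¹ = [[1, -1, -1], [-1, 2, 2], [-2, 2, 3]].
C² = P·diag(25, 25, 36)·P⁻¹ = [[25, 0, 0], [22, 3, -33], [-22, 22, 58]].
The requested entry is 25.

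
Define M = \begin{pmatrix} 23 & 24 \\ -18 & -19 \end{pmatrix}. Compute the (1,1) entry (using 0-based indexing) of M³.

Characteristic polynomial: r^2 - 4r - 5 = (r - 5)(r + 1), so the eigenvalues are -1, 5.
r=5: eigenvector (4, -3).
r=-1: eigenvector (-1, 1).
P = [[4, -1], [-3, 1]], D = diag(5, -1), P⁻¹ = [[1, 1], [3, 4]].
M³ = P·diag(125, -1)·P⁻¹ = [[503, 504], [-378, -379]].
The requested entry is -379.

-379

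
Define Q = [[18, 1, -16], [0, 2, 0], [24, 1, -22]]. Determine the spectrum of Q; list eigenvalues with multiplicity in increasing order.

-6, 2, 2

Characteristic polynomial: p(t) = t^3 + 2t^2 - 20t + 24 = (t - 2)^2(t + 6).
Roots (with multiplicity): -6, 2, 2.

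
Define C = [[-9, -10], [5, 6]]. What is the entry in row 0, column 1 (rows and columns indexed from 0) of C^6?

8190

Characteristic polynomial: t^2 + 3t - 4 = (t - 1)(t + 4), so the eigenvalues are -4, 1.
t=1: eigenvector (1, -1).
t=-4: eigenvector (-2, 1).
P = [[1, -2], [-1, 1]], D = diag(1, -4), P⁻¹ = [[-1, -2], [-1, -1]].
C⁶ = P·diag(1, 4096)·P⁻¹ = [[8191, 8190], [-4095, -4094]].
The requested entry is 8190.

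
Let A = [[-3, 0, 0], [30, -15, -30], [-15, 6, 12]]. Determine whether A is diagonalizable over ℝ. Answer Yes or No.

Characteristic polynomial: p(t) = t^3 + 6t^2 + 9t = t(t + 3)^2.
t = -3 has algebraic multiplicity 2; rank(A + 3I) = 1, so geometric multiplicity = 2.
Every eigenvalue has geometric = algebraic multiplicity, so A is diagonalizable.

Yes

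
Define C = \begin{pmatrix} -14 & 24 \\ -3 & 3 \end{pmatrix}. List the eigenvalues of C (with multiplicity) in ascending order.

-6, -5

Characteristic polynomial: p(λ) = λ^2 + 11λ + 30 = (λ + 5)(λ + 6).
Roots (with multiplicity): -6, -5.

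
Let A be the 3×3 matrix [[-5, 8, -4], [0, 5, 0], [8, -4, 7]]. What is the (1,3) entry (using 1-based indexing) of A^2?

Characteristic polynomial: t^3 - 7t^2 + 7t + 15 = (t - 5)(t - 3)(t + 1), so the eigenvalues are -1, 3, 5.
t=-1: eigenvector (1, 0, -1).
t=5: eigenvector (0, 1, 2).
t=3: eigenvector (1, 0, -2).
P = [[1, 0, 1], [0, 1, 0], [-1, 2, -2]], D = diag(-1, 5, 3), P⁻¹ = [[2, -2, 1], [0, 1, 0], [-1, 2, -1]].
A² = P·diag(1, 25, 9)·P⁻¹ = [[-7, 16, -8], [0, 25, 0], [16, 16, 17]].
The requested entry is -8.

-8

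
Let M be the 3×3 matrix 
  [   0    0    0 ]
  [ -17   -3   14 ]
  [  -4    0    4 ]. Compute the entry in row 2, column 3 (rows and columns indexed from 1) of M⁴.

Characteristic polynomial: t^3 - t^2 - 12t = t(t - 4)(t + 3), so the eigenvalues are -3, 0, 4.
t=0: eigenvector (1, -1, 1).
t=-3: eigenvector (0, 1, 0).
t=4: eigenvector (0, 2, 1).
P = [[1, 0, 0], [-1, 1, 2], [1, 0, 1]], D = diag(0, -3, 4), P⁻¹ = [[1, 0, 0], [3, 1, -2], [-1, 0, 1]].
M⁴ = P·diag(0, 81, 256)·P⁻¹ = [[0, 0, 0], [-269, 81, 350], [-256, 0, 256]].
The requested entry is 350.

350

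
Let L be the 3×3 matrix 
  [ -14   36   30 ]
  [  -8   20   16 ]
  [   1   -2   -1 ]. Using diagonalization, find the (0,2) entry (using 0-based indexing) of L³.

Characteristic polynomial: λ^3 - 5λ^2 + 4λ = λ(λ - 4)(λ - 1), so the eigenvalues are 0, 1, 4.
λ=0: eigenvector (3, 2, -1).
λ=4: eigenvector (2, 1, 0).
λ=1: eigenvector (2, 0, 1).
P = [[3, 2, 2], [2, 1, 0], [-1, 0, 1]], D = diag(0, 4, 1), P⁻¹ = [[1, -2, -2], [-2, 5, 4], [1, -2, -1]].
L³ = P·diag(0, 64, 1)·P⁻¹ = [[-254, 636, 510], [-128, 320, 256], [1, -2, -1]].
The requested entry is 510.

510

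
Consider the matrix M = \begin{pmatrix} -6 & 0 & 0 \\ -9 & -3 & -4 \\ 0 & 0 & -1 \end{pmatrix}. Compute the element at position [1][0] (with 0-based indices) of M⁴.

Characteristic polynomial: s^3 + 10s^2 + 27s + 18 = (s + 1)(s + 3)(s + 6), so the eigenvalues are -6, -3, -1.
s=-6: eigenvector (1, 3, 0).
s=-3: eigenvector (0, 1, 0).
s=-1: eigenvector (0, -2, 1).
P = [[1, 0, 0], [3, 1, -2], [0, 0, 1]], D = diag(-6, -3, -1), P⁻¹ = [[1, 0, 0], [-3, 1, 2], [0, 0, 1]].
M⁴ = P·diag(1296, 81, 1)·P⁻¹ = [[1296, 0, 0], [3645, 81, 160], [0, 0, 1]].
The requested entry is 3645.

3645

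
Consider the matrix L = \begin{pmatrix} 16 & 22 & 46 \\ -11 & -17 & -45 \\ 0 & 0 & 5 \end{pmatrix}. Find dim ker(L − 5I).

1

L − 5I = [[11, 22, 46], [-11, -22, -45], [0, 0, 0]].
This matrix has rank 2, so its null space has dimension 3 − 2 = 1.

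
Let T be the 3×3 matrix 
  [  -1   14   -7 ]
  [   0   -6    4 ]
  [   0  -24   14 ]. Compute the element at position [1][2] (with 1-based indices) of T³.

434

Characteristic polynomial: μ^3 - 7μ^2 + 4μ + 12 = (μ - 6)(μ - 2)(μ + 1), so the eigenvalues are -1, 2, 6.
μ=2: eigenvector (0, 1, 2).
μ=-1: eigenvector (1, 0, 0).
μ=6: eigenvector (-1, 1, 3).
P = [[0, 1, -1], [1, 0, 1], [2, 0, 3]], D = diag(2, -1, 6), P⁻¹ = [[0, 3, -1], [1, -2, 1], [0, -2, 1]].
T³ = P·diag(8, -1, 216)·P⁻¹ = [[-1, 434, -217], [0, -408, 208], [0, -1248, 632]].
The requested entry is 434.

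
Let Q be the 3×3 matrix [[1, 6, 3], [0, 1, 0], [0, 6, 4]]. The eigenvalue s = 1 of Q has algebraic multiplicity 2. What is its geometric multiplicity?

2

Q − 1I = [[0, 6, 3], [0, 0, 0], [0, 6, 3]].
This matrix has rank 1, so its null space has dimension 3 − 1 = 2.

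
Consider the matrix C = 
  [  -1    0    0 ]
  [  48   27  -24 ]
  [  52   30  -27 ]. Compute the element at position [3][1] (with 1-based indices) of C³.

484

Characteristic polynomial: t^3 + t^2 - 9t - 9 = (t - 3)(t + 1)(t + 3), so the eigenvalues are -3, -1, 3.
t=3: eigenvector (0, 1, 1).
t=-1: eigenvector (1, 0, 2).
t=-3: eigenvector (0, 4, 5).
P = [[0, 1, 0], [1, 0, 4], [1, 2, 5]], D = diag(3, -1, -3), P⁻¹ = [[8, 5, -4], [1, 0, 0], [-2, -1, 1]].
C³ = P·diag(27, -1, -27)·P⁻¹ = [[-1, 0, 0], [432, 243, -216], [484, 270, -243]].
The requested entry is 484.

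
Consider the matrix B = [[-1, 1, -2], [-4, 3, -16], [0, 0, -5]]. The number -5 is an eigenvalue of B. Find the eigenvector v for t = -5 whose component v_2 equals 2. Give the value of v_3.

B + 5I = [[4, 1, -2], [-4, 8, -16], [0, 0, 0]].
Solving (B + 5I)v = 0 gives the eigenspace spanned by (0, 2, 1).
With v_2 = 2, v = (0, 2, 1), so v_3 = 1.

1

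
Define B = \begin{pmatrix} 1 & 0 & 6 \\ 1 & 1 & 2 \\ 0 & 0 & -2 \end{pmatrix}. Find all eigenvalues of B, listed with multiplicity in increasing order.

-2, 1, 1

Characteristic polynomial: p(s) = s^3 - 3s + 2 = (s - 1)^2(s + 2).
Roots (with multiplicity): -2, 1, 1.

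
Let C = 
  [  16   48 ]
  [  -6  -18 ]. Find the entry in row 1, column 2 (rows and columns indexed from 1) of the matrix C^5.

768

Characteristic polynomial: s^2 + 2s = s(s + 2), so the eigenvalues are -2, 0.
s=0: eigenvector (-3, 1).
s=-2: eigenvector (-8, 3).
P = [[-3, -8], [1, 3]], D = diag(0, -2), P⁻¹ = [[-3, -8], [1, 3]].
C⁵ = P·diag(0, -32)·P⁻¹ = [[256, 768], [-96, -288]].
The requested entry is 768.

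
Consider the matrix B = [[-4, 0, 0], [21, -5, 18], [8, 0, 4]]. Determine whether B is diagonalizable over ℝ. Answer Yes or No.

Characteristic polynomial: p(μ) = μ^3 + 5μ^2 - 16μ - 80 = (μ - 4)(μ + 4)(μ + 5).
All 3 eigenvalues are distinct, so B is diagonalizable.

Yes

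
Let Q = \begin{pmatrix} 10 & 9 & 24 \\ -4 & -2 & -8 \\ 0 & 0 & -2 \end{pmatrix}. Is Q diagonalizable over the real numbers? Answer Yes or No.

No

Characteristic polynomial: p(μ) = μ^3 - 6μ^2 + 32 = (μ - 4)^2(μ + 2).
μ = 4 has algebraic multiplicity 2; rank(Q − 4I) = 2, so geometric multiplicity = 1.
Geometric multiplicity < algebraic multiplicity, so Q is not diagonalizable.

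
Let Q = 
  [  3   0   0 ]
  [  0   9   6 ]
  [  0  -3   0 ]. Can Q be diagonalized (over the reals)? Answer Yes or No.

Yes

Characteristic polynomial: p(s) = s^3 - 12s^2 + 45s - 54 = (s - 6)(s - 3)^2.
s = 3 has algebraic multiplicity 2; rank(Q − 3I) = 1, so geometric multiplicity = 2.
Every eigenvalue has geometric = algebraic multiplicity, so Q is diagonalizable.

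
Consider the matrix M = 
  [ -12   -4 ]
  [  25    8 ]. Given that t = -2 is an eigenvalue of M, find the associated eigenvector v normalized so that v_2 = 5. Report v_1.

M + 2I = [[-10, -4], [25, 10]].
Solving (M + 2I)v = 0 gives the eigenspace spanned by (-2, 5).
With v_2 = 5, v = (-2, 5), so v_1 = -2.

-2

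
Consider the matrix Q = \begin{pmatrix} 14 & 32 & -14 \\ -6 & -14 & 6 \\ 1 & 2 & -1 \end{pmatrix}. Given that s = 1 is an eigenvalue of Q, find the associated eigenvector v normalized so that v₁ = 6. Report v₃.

Q − 1I = [[13, 32, -14], [-6, -15, 6], [1, 2, -2]].
Solving (Q − 1I)v = 0 gives the eigenspace spanned by (6, -2, 1).
With v₁ = 6, v = (6, -2, 1), so v₃ = 1.

1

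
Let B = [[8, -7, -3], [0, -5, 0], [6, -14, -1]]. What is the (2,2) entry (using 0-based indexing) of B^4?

Characteristic polynomial: s^3 - 2s^2 - 25s + 50 = (s - 5)(s - 2)(s + 5), so the eigenvalues are -5, 2, 5.
s=5: eigenvector (1, 0, 1).
s=2: eigenvector (1, 0, 2).
s=-5: eigenvector (1, 1, 2).
P = [[1, 1, 1], [0, 0, 1], [1, 2, 2]], D = diag(5, 2, -5), P⁻¹ = [[2, 0, -1], [-1, -1, 1], [0, 1, 0]].
B⁴ = P·diag(625, 16, 625)·P⁻¹ = [[1234, 609, -609], [0, 625, 0], [1218, 1218, -593]].
The requested entry is -593.

-593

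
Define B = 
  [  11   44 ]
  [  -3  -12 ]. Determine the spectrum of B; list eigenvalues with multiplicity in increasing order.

-1, 0

Characteristic polynomial: p(s) = s^2 + s = s(s + 1).
Roots (with multiplicity): -1, 0.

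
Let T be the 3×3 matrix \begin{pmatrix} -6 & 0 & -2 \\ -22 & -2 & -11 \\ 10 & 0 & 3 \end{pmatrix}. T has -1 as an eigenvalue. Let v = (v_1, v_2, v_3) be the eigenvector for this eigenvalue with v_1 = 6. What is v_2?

T + 1I = [[-5, 0, -2], [-22, -1, -11], [10, 0, 4]].
Solving (T + 1I)v = 0 gives the eigenspace spanned by (6, 33, -15).
With v_1 = 6, v = (6, 33, -15), so v_2 = 33.

33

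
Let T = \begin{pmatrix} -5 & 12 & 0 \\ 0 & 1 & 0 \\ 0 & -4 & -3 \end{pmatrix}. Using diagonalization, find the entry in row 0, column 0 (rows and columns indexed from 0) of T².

25

Characteristic polynomial: λ^3 + 7λ^2 + 7λ - 15 = (λ - 1)(λ + 3)(λ + 5), so the eigenvalues are -5, -3, 1.
λ=-5: eigenvector (1, 0, 0).
λ=1: eigenvector (2, 1, -1).
λ=-3: eigenvector (0, 0, 1).
P = [[1, 2, 0], [0, 1, 0], [0, -1, 1]], D = diag(-5, 1, -3), P⁻¹ = [[1, -2, 0], [0, 1, 0], [0, 1, 1]].
T² = P·diag(25, 1, 9)·P⁻¹ = [[25, -48, 0], [0, 1, 0], [0, 8, 9]].
The requested entry is 25.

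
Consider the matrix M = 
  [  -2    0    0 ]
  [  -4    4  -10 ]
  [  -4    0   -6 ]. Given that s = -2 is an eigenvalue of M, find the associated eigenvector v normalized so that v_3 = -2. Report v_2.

M + 2I = [[0, 0, 0], [-4, 6, -10], [-4, 0, -4]].
Solving (M + 2I)v = 0 gives the eigenspace spanned by (2, -2, -2).
With v_3 = -2, v = (2, -2, -2), so v_2 = -2.

-2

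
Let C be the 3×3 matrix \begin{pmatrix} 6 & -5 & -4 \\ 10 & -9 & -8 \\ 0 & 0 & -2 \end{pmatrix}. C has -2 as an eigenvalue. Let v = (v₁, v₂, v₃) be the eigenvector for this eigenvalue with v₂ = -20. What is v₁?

C + 2I = [[8, -5, -4], [10, -7, -8], [0, 0, 0]].
Solving (C + 2I)v = 0 gives the eigenspace spanned by (-10, -20, 5).
With v₂ = -20, v = (-10, -20, 5), so v₁ = -10.

-10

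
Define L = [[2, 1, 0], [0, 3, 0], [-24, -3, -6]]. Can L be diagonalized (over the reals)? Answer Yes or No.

Characteristic polynomial: p(t) = t^3 + t^2 - 24t + 36 = (t - 3)(t - 2)(t + 6).
All 3 eigenvalues are distinct, so L is diagonalizable.

Yes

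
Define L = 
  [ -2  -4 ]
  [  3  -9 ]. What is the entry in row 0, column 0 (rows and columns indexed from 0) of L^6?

Characteristic polynomial: r^2 + 11r + 30 = (r + 5)(r + 6), so the eigenvalues are -6, -5.
r=-5: eigenvector (-4, -3).
r=-6: eigenvector (1, 1).
P = [[-4, 1], [-3, 1]], D = diag(-5, -6), P⁻¹ = [[-1, 1], [-3, 4]].
L⁶ = P·diag(15625, 46656)·P⁻¹ = [[-77468, 124124], [-93093, 139749]].
The requested entry is -77468.

-77468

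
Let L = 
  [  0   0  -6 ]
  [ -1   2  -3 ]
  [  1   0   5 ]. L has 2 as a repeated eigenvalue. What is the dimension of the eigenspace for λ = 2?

L − 2I = [[-2, 0, -6], [-1, 0, -3], [1, 0, 3]].
This matrix has rank 1, so its null space has dimension 3 − 1 = 2.

2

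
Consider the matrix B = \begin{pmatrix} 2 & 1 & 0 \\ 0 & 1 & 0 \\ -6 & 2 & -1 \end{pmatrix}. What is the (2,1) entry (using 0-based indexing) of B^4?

Characteristic polynomial: λ^3 - 2λ^2 - λ + 2 = (λ - 2)(λ - 1)(λ + 1), so the eigenvalues are -1, 1, 2.
λ=2: eigenvector (1, 0, -2).
λ=1: eigenvector (-1, 1, 4).
λ=-1: eigenvector (0, 0, 1).
P = [[1, -1, 0], [0, 1, 0], [-2, 4, 1]], D = diag(2, 1, -1), P⁻¹ = [[1, 1, 0], [0, 1, 0], [2, -2, 1]].
B⁴ = P·diag(16, 1, 1)·P⁻¹ = [[16, 15, 0], [0, 1, 0], [-30, -30, 1]].
The requested entry is -30.

-30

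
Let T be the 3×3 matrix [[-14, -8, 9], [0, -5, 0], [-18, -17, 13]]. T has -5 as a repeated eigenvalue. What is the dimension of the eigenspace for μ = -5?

1

T + 5I = [[-9, -8, 9], [0, 0, 0], [-18, -17, 18]].
This matrix has rank 2, so its null space has dimension 3 − 2 = 1.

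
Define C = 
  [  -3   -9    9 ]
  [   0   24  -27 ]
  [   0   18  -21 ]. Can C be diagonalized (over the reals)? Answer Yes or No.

Characteristic polynomial: p(μ) = μ^3 - 27μ - 54 = (μ - 6)(μ + 3)^2.
μ = -3 has algebraic multiplicity 2; rank(C + 3I) = 1, so geometric multiplicity = 2.
Every eigenvalue has geometric = algebraic multiplicity, so C is diagonalizable.

Yes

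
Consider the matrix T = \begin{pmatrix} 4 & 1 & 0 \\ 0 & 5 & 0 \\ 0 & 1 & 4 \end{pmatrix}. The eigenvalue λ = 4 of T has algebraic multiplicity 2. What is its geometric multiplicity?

2

T − 4I = [[0, 1, 0], [0, 1, 0], [0, 1, 0]].
This matrix has rank 1, so its null space has dimension 3 − 1 = 2.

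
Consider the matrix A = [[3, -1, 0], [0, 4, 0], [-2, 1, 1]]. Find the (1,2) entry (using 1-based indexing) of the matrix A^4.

-175

Characteristic polynomial: t^3 - 8t^2 + 19t - 12 = (t - 4)(t - 3)(t - 1), so the eigenvalues are 1, 3, 4.
t=1: eigenvector (0, 0, 1).
t=3: eigenvector (1, 0, -1).
t=4: eigenvector (1, -1, -1).
P = [[0, 1, 1], [0, 0, -1], [1, -1, -1]], D = diag(1, 3, 4), P⁻¹ = [[1, 0, 1], [1, 1, 0], [0, -1, 0]].
A⁴ = P·diag(1, 81, 256)·P⁻¹ = [[81, -175, 0], [0, 256, 0], [-80, 175, 1]].
The requested entry is -175.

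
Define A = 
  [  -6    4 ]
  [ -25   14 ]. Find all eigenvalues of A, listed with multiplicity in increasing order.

4, 4

Characteristic polynomial: p(r) = r^2 - 8r + 16 = (r - 4)^2.
Roots (with multiplicity): 4, 4.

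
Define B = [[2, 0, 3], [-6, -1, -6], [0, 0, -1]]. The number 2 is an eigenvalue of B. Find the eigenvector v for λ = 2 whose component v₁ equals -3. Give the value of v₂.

6

B − 2I = [[0, 0, 3], [-6, -3, -6], [0, 0, -3]].
Solving (B − 2I)v = 0 gives the eigenspace spanned by (-3, 6, 0).
With v₁ = -3, v = (-3, 6, 0), so v₂ = 6.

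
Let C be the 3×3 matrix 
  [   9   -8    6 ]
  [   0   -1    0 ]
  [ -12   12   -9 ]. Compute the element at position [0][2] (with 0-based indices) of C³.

54

Characteristic polynomial: t^3 + t^2 - 9t - 9 = (t - 3)(t + 1)(t + 3), so the eigenvalues are -3, -1, 3.
t=-3: eigenvector (-1, 0, 2).
t=-1: eigenvector (-1, 1, 3).
t=3: eigenvector (1, 0, -1).
P = [[-1, -1, 1], [0, 1, 0], [2, 3, -1]], D = diag(-3, -1, 3), P⁻¹ = [[1, -2, 1], [0, 1, 0], [2, -1, 1]].
C³ = P·diag(-27, -1, 27)·P⁻¹ = [[81, -80, 54], [0, -1, 0], [-108, 132, -81]].
The requested entry is 54.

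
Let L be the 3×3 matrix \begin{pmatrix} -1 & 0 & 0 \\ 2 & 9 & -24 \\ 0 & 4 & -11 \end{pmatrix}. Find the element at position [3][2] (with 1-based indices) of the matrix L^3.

28

Characteristic polynomial: t^3 + 3t^2 - t - 3 = (t - 1)(t + 1)(t + 3), so the eigenvalues are -3, -1, 1.
t=-1: eigenvector (1, -5, -2).
t=1: eigenvector (0, 3, 1).
t=-3: eigenvector (0, 2, 1).
P = [[1, 0, 0], [-5, 3, 2], [-2, 1, 1]], D = diag(-1, 1, -3), P⁻¹ = [[1, 0, 0], [1, 1, -2], [1, -1, 3]].
L³ = P·diag(-1, 1, -27)·P⁻¹ = [[-1, 0, 0], [-46, 57, -168], [-24, 28, -83]].
The requested entry is 28.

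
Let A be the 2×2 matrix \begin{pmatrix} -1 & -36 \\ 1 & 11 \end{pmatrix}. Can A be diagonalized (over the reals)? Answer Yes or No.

Characteristic polynomial: p(t) = t^2 - 10t + 25 = (t - 5)^2.
t = 5 has algebraic multiplicity 2; rank(A − 5I) = 1, so geometric multiplicity = 1.
Geometric multiplicity < algebraic multiplicity, so A is not diagonalizable.

No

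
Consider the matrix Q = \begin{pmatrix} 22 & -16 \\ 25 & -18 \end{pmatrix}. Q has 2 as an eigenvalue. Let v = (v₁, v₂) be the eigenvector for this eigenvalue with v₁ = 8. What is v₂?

Q − 2I = [[20, -16], [25, -20]].
Solving (Q − 2I)v = 0 gives the eigenspace spanned by (8, 10).
With v₁ = 8, v = (8, 10), so v₂ = 10.

10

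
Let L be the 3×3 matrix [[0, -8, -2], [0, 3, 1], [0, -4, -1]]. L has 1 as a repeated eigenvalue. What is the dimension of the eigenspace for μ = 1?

L − 1I = [[-1, -8, -2], [0, 2, 1], [0, -4, -2]].
This matrix has rank 2, so its null space has dimension 3 − 2 = 1.

1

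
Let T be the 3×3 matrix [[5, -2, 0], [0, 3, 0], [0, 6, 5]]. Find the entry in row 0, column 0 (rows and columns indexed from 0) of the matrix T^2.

25

Characteristic polynomial: s^3 - 13s^2 + 55s - 75 = (s - 5)^2(s - 3), so the eigenvalues are 3, 5, 5.
s=5: eigenvector (1, 0, 0).
s=3: eigenvector (1, 1, -3).
s=5: eigenvector (0, 0, 1).
P = [[1, 1, 0], [0, 1, 0], [0, -3, 1]], D = diag(5, 3, 5), P⁻¹ = [[1, -1, 0], [0, 1, 0], [0, 3, 1]].
T² = P·diag(25, 9, 25)·P⁻¹ = [[25, -16, 0], [0, 9, 0], [0, 48, 25]].
The requested entry is 25.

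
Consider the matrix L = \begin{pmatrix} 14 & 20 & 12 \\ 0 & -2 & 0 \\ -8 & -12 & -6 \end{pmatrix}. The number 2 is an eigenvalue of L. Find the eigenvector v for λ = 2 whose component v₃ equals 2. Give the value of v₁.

L − 2I = [[12, 20, 12], [0, -4, 0], [-8, -12, -8]].
Solving (L − 2I)v = 0 gives the eigenspace spanned by (-2, 0, 2).
With v₃ = 2, v = (-2, 0, 2), so v₁ = -2.

-2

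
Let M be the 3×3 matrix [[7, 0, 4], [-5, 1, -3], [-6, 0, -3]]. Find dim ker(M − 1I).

M − 1I = [[6, 0, 4], [-5, 0, -3], [-6, 0, -4]].
This matrix has rank 2, so its null space has dimension 3 − 2 = 1.

1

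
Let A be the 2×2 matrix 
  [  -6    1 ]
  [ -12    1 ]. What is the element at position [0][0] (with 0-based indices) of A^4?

Characteristic polynomial: λ^2 + 5λ + 6 = (λ + 2)(λ + 3), so the eigenvalues are -3, -2.
λ=-3: eigenvector (1, 3).
λ=-2: eigenvector (1, 4).
P = [[1, 1], [3, 4]], D = diag(-3, -2), P⁻¹ = [[4, -1], [-3, 1]].
A⁴ = P·diag(81, 16)·P⁻¹ = [[276, -65], [780, -179]].
The requested entry is 276.

276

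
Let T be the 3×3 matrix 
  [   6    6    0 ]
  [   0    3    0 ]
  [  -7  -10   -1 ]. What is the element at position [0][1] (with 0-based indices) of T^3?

378

Characteristic polynomial: μ^3 - 8μ^2 + 9μ + 18 = (μ - 6)(μ - 3)(μ + 1), so the eigenvalues are -1, 3, 6.
μ=6: eigenvector (1, 0, -1).
μ=3: eigenvector (-2, 1, 1).
μ=-1: eigenvector (0, 0, 1).
P = [[1, -2, 0], [0, 1, 0], [-1, 1, 1]], D = diag(6, 3, -1), P⁻¹ = [[1, 2, 0], [0, 1, 0], [1, 1, 1]].
T³ = P·diag(216, 27, -1)·P⁻¹ = [[216, 378, 0], [0, 27, 0], [-217, -406, -1]].
The requested entry is 378.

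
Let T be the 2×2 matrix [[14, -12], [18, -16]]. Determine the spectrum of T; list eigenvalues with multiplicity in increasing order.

Characteristic polynomial: p(μ) = μ^2 + 2μ - 8 = (μ - 2)(μ + 4).
Roots (with multiplicity): -4, 2.

-4, 2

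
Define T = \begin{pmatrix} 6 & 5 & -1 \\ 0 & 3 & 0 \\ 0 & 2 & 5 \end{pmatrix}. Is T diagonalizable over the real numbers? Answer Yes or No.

Yes

Characteristic polynomial: p(r) = r^3 - 14r^2 + 63r - 90 = (r - 6)(r - 5)(r - 3).
All 3 eigenvalues are distinct, so T is diagonalizable.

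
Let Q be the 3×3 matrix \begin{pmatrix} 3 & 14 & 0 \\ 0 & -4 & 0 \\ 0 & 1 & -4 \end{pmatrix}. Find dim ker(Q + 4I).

1

Q + 4I = [[7, 14, 0], [0, 0, 0], [0, 1, 0]].
This matrix has rank 2, so its null space has dimension 3 − 2 = 1.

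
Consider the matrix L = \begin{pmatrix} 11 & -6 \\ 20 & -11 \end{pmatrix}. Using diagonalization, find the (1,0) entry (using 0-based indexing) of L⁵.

Characteristic polynomial: t^2 - 1 = (t - 1)(t + 1), so the eigenvalues are -1, 1.
t=-1: eigenvector (1, 2).
t=1: eigenvector (-3, -5).
P = [[1, -3], [2, -5]], D = diag(-1, 1), P⁻¹ = [[-5, 3], [-2, 1]].
L⁵ = P·diag(-1, 1)·P⁻¹ = [[11, -6], [20, -11]].
The requested entry is 20.

20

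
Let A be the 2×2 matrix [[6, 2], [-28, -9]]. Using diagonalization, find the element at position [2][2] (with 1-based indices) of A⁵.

Characteristic polynomial: λ^2 + 3λ + 2 = (λ + 1)(λ + 2), so the eigenvalues are -2, -1.
λ=-2: eigenvector (1, -4).
λ=-1: eigenvector (2, -7).
P = [[1, 2], [-4, -7]], D = diag(-2, -1), P⁻¹ = [[-7, -2], [4, 1]].
A⁵ = P·diag(-32, -1)·P⁻¹ = [[216, 62], [-868, -249]].
The requested entry is -249.

-249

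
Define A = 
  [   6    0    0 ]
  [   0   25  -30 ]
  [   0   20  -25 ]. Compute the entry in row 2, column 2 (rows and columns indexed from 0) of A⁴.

625

Characteristic polynomial: r^3 - 6r^2 - 25r + 150 = (r - 6)(r - 5)(r + 5), so the eigenvalues are -5, 5, 6.
r=6: eigenvector (1, 0, 0).
r=5: eigenvector (0, 3, 2).
r=-5: eigenvector (0, 1, 1).
P = [[1, 0, 0], [0, 3, 1], [0, 2, 1]], D = diag(6, 5, -5), P⁻¹ = [[1, 0, 0], [0, 1, -1], [0, -2, 3]].
A⁴ = P·diag(1296, 625, 625)·P⁻¹ = [[1296, 0, 0], [0, 625, 0], [0, 0, 625]].
The requested entry is 625.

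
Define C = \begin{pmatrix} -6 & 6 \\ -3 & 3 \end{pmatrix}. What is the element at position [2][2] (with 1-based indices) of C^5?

Characteristic polynomial: t^2 + 3t = t(t + 3), so the eigenvalues are -3, 0.
t=0: eigenvector (1, 1).
t=-3: eigenvector (2, 1).
P = [[1, 2], [1, 1]], D = diag(0, -3), P⁻¹ = [[-1, 2], [1, -1]].
C⁵ = P·diag(0, -243)·P⁻¹ = [[-486, 486], [-243, 243]].
The requested entry is 243.

243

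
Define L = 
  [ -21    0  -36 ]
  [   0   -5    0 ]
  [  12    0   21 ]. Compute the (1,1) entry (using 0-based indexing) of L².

25

Characteristic polynomial: μ^3 + 5μ^2 - 9μ - 45 = (μ - 3)(μ + 3)(μ + 5), so the eigenvalues are -5, -3, 3.
μ=3: eigenvector (-3, 0, 2).
μ=-5: eigenvector (0, 1, 0).
μ=-3: eigenvector (-2, 0, 1).
P = [[-3, 0, -2], [0, 1, 0], [2, 0, 1]], D = diag(3, -5, -3), P⁻¹ = [[1, 0, 2], [0, 1, 0], [-2, 0, -3]].
L² = P·diag(9, 25, 9)·P⁻¹ = [[9, 0, 0], [0, 25, 0], [0, 0, 9]].
The requested entry is 25.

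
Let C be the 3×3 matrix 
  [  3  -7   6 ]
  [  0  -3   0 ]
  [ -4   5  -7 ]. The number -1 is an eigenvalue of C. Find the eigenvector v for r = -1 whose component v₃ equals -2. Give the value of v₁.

C + 1I = [[4, -7, 6], [0, -2, 0], [-4, 5, -6]].
Solving (C + 1I)v = 0 gives the eigenspace spanned by (3, 0, -2).
With v₃ = -2, v = (3, 0, -2), so v₁ = 3.

3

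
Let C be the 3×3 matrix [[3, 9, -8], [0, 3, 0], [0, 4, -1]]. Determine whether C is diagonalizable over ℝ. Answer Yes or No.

Characteristic polynomial: p(s) = s^3 - 5s^2 + 3s + 9 = (s - 3)^2(s + 1).
s = 3 has algebraic multiplicity 2; rank(C − 3I) = 2, so geometric multiplicity = 1.
Geometric multiplicity < algebraic multiplicity, so C is not diagonalizable.

No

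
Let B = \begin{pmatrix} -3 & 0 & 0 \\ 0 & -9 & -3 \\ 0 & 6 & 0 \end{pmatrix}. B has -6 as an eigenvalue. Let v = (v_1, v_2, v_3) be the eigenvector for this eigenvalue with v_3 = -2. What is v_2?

B + 6I = [[3, 0, 0], [0, -3, -3], [0, 6, 6]].
Solving (B + 6I)v = 0 gives the eigenspace spanned by (0, 2, -2).
With v_3 = -2, v = (0, 2, -2), so v_2 = 2.

2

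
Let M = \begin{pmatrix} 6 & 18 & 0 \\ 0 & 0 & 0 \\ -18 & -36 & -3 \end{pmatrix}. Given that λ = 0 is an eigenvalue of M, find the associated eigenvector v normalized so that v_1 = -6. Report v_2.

M = [[6, 18, 0], [0, 0, 0], [-18, -36, -3]].
Solving (M)v = 0 gives the eigenspace spanned by (-6, 2, 12).
With v_1 = -6, v = (-6, 2, 12), so v_2 = 2.

2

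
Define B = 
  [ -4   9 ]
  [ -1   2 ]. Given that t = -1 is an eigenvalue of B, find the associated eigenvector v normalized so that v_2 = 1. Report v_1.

B + 1I = [[-3, 9], [-1, 3]].
Solving (B + 1I)v = 0 gives the eigenspace spanned by (3, 1).
With v_2 = 1, v = (3, 1), so v_1 = 3.

3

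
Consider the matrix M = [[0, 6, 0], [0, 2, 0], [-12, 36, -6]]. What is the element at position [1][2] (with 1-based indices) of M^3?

Characteristic polynomial: λ^3 + 4λ^2 - 12λ = λ(λ - 2)(λ + 6), so the eigenvalues are -6, 0, 2.
λ=0: eigenvector (1, 0, -2).
λ=2: eigenvector (3, 1, 0).
λ=-6: eigenvector (0, 0, 1).
P = [[1, 3, 0], [0, 1, 0], [-2, 0, 1]], D = diag(0, 2, -6), P⁻¹ = [[1, -3, 0], [0, 1, 0], [2, -6, 1]].
M³ = P·diag(0, 8, -216)·P⁻¹ = [[0, 24, 0], [0, 8, 0], [-432, 1296, -216]].
The requested entry is 24.

24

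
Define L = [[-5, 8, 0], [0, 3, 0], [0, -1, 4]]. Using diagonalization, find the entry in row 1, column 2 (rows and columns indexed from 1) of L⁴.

Characteristic polynomial: s^3 - 2s^2 - 23s + 60 = (s - 4)(s - 3)(s + 5), so the eigenvalues are -5, 3, 4.
s=-5: eigenvector (1, 0, 0).
s=3: eigenvector (1, 1, 1).
s=4: eigenvector (0, 0, 1).
P = [[1, 1, 0], [0, 1, 0], [0, 1, 1]], D = diag(-5, 3, 4), P⁻¹ = [[1, -1, 0], [0, 1, 0], [0, -1, 1]].
L⁴ = P·diag(625, 81, 256)·P⁻¹ = [[625, -544, 0], [0, 81, 0], [0, -175, 256]].
The requested entry is -544.

-544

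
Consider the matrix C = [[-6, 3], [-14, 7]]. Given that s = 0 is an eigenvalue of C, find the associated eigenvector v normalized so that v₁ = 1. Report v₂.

2

C = [[-6, 3], [-14, 7]].
Solving (C)v = 0 gives the eigenspace spanned by (1, 2).
With v₁ = 1, v = (1, 2), so v₂ = 2.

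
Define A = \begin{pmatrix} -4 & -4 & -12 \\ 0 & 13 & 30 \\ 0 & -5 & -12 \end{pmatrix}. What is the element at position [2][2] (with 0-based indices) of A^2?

-6

Characteristic polynomial: r^3 + 3r^2 - 10r - 24 = (r - 3)(r + 2)(r + 4), so the eigenvalues are -4, -2, 3.
r=-4: eigenvector (1, 0, 0).
r=3: eigenvector (0, 3, -1).
r=-2: eigenvector (-2, -2, 1).
P = [[1, 0, -2], [0, 3, -2], [0, -1, 1]], D = diag(-4, 3, -2), P⁻¹ = [[1, 2, 6], [0, 1, 2], [0, 1, 3]].
A² = P·diag(16, 9, 4)·P⁻¹ = [[16, 24, 72], [0, 19, 30], [0, -5, -6]].
The requested entry is -6.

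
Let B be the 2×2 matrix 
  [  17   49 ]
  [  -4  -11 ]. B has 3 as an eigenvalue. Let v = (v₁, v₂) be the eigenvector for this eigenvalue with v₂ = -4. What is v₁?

B − 3I = [[14, 49], [-4, -14]].
Solving (B − 3I)v = 0 gives the eigenspace spanned by (14, -4).
With v₂ = -4, v = (14, -4), so v₁ = 14.

14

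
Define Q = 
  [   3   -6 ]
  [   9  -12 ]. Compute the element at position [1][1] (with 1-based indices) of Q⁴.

Characteristic polynomial: r^2 + 9r + 18 = (r + 3)(r + 6), so the eigenvalues are -6, -3.
r=-3: eigenvector (1, 1).
r=-6: eigenvector (2, 3).
P = [[1, 2], [1, 3]], D = diag(-3, -6), P⁻¹ = [[3, -2], [-1, 1]].
Q⁴ = P·diag(81, 1296)·P⁻¹ = [[-2349, 2430], [-3645, 3726]].
The requested entry is -2349.

-2349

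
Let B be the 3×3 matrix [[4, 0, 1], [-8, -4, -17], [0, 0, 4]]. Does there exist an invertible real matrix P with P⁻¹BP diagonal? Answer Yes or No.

Characteristic polynomial: p(r) = r^3 - 4r^2 - 16r + 64 = (r - 4)^2(r + 4).
r = 4 has algebraic multiplicity 2; rank(B − 4I) = 2, so geometric multiplicity = 1.
Geometric multiplicity < algebraic multiplicity, so B is not diagonalizable.

No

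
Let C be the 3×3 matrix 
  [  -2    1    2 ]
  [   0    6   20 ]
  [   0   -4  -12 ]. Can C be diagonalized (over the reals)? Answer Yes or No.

No

Characteristic polynomial: p(t) = t^3 + 8t^2 + 20t + 16 = (t + 2)^2(t + 4).
t = -2 has algebraic multiplicity 2; rank(C + 2I) = 2, so geometric multiplicity = 1.
Geometric multiplicity < algebraic multiplicity, so C is not diagonalizable.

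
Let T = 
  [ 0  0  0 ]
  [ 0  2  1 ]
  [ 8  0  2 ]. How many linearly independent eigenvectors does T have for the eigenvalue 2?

1

T − 2I = [[-2, 0, 0], [0, 0, 1], [8, 0, 0]].
This matrix has rank 2, so its null space has dimension 3 − 2 = 1.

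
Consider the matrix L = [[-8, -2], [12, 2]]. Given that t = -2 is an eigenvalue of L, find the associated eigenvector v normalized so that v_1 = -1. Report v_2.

3

L + 2I = [[-6, -2], [12, 4]].
Solving (L + 2I)v = 0 gives the eigenspace spanned by (-1, 3).
With v_1 = -1, v = (-1, 3), so v_2 = 3.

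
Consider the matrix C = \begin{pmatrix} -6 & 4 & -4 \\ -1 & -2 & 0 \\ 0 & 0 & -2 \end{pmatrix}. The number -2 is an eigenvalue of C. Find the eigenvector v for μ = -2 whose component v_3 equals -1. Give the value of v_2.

C + 2I = [[-4, 4, -4], [-1, 0, 0], [0, 0, 0]].
Solving (C + 2I)v = 0 gives the eigenspace spanned by (0, -1, -1).
With v_3 = -1, v = (0, -1, -1), so v_2 = -1.

-1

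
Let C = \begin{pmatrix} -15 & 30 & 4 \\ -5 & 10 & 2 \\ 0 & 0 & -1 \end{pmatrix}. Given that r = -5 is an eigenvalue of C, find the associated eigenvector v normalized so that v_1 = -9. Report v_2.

-3

C + 5I = [[-10, 30, 4], [-5, 15, 2], [0, 0, 4]].
Solving (C + 5I)v = 0 gives the eigenspace spanned by (-9, -3, 0).
With v_1 = -9, v = (-9, -3, 0), so v_2 = -3.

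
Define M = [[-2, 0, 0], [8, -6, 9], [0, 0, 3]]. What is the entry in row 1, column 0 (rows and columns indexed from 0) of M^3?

416

Characteristic polynomial: s^3 + 5s^2 - 12s - 36 = (s - 3)(s + 2)(s + 6), so the eigenvalues are -6, -2, 3.
s=-2: eigenvector (1, 2, 0).
s=-6: eigenvector (0, 1, 0).
s=3: eigenvector (0, 1, 1).
P = [[1, 0, 0], [2, 1, 1], [0, 0, 1]], D = diag(-2, -6, 3), P⁻¹ = [[1, 0, 0], [-2, 1, -1], [0, 0, 1]].
M³ = P·diag(-8, -216, 27)·P⁻¹ = [[-8, 0, 0], [416, -216, 243], [0, 0, 27]].
The requested entry is 416.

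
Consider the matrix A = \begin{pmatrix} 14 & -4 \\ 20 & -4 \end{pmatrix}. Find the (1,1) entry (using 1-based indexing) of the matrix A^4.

Characteristic polynomial: r^2 - 10r + 24 = (r - 6)(r - 4), so the eigenvalues are 4, 6.
r=4: eigenvector (2, 5).
r=6: eigenvector (1, 2).
P = [[2, 1], [5, 2]], D = diag(4, 6), P⁻¹ = [[-2, 1], [5, -2]].
A⁴ = P·diag(256, 1296)·P⁻¹ = [[5456, -2080], [10400, -3904]].
The requested entry is 5456.

5456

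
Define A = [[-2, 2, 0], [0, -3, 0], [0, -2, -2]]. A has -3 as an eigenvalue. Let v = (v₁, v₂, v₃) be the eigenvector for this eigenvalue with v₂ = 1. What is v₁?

-2

A + 3I = [[1, 2, 0], [0, 0, 0], [0, -2, 1]].
Solving (A + 3I)v = 0 gives the eigenspace spanned by (-2, 1, 2).
With v₂ = 1, v = (-2, 1, 2), so v₁ = -2.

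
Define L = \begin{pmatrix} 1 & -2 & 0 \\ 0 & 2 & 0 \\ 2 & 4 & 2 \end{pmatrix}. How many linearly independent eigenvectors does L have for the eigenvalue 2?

2

L − 2I = [[-1, -2, 0], [0, 0, 0], [2, 4, 0]].
This matrix has rank 1, so its null space has dimension 3 − 1 = 2.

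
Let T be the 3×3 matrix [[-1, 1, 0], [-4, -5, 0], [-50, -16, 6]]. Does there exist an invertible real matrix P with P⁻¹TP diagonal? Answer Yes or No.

Characteristic polynomial: p(s) = s^3 - 27s - 54 = (s - 6)(s + 3)^2.
s = -3 has algebraic multiplicity 2; rank(T + 3I) = 2, so geometric multiplicity = 1.
Geometric multiplicity < algebraic multiplicity, so T is not diagonalizable.

No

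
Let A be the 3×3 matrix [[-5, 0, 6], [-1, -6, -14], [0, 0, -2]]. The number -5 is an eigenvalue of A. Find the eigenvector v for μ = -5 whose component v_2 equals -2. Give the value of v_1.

2

A + 5I = [[0, 0, 6], [-1, -1, -14], [0, 0, 3]].
Solving (A + 5I)v = 0 gives the eigenspace spanned by (2, -2, 0).
With v_2 = -2, v = (2, -2, 0), so v_1 = 2.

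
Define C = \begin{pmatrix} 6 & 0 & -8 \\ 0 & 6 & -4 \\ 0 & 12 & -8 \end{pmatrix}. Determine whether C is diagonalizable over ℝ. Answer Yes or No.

Yes

Characteristic polynomial: p(t) = t^3 - 4t^2 - 12t = t(t - 6)(t + 2).
All 3 eigenvalues are distinct, so C is diagonalizable.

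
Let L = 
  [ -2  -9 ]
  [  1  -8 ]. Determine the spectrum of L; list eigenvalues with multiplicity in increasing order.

-5, -5

Characteristic polynomial: p(λ) = λ^2 + 10λ + 25 = (λ + 5)^2.
Roots (with multiplicity): -5, -5.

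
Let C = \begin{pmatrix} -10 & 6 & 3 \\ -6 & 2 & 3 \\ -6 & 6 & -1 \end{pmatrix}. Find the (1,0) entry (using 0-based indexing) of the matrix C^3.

-126

Characteristic polynomial: λ^3 + 9λ^2 + 24λ + 16 = (λ + 1)(λ + 4)^2, so the eigenvalues are -4, -4, -1.
λ=-1: eigenvector (1, 1, 1).
λ=-4: eigenvector (-2, -1, -2).
λ=-4: eigenvector (3, 2, 2).
P = [[1, -2, 3], [1, -1, 2], [1, -2, 2]], D = diag(-1, -4, -4), P⁻¹ = [[-2, 2, 1], [0, 1, -1], [1, 0, -1]].
C³ = P·diag(-1, -64, -64)·P⁻¹ = [[-190, 126, 63], [-126, 62, 63], [-126, 126, -1]].
The requested entry is -126.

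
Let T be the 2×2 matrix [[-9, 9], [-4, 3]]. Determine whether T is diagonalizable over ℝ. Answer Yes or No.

Characteristic polynomial: p(μ) = μ^2 + 6μ + 9 = (μ + 3)^2.
μ = -3 has algebraic multiplicity 2; rank(T + 3I) = 1, so geometric multiplicity = 1.
Geometric multiplicity < algebraic multiplicity, so T is not diagonalizable.

No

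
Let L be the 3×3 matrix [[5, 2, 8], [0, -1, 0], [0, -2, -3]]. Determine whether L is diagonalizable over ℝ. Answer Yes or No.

Characteristic polynomial: p(s) = s^3 - s^2 - 17s - 15 = (s - 5)(s + 1)(s + 3).
All 3 eigenvalues are distinct, so L is diagonalizable.

Yes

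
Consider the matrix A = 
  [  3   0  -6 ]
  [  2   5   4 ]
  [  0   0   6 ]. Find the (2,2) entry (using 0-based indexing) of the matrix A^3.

Characteristic polynomial: λ^3 - 14λ^2 + 63λ - 90 = (λ - 6)(λ - 5)(λ - 3), so the eigenvalues are 3, 5, 6.
λ=6: eigenvector (-2, 0, 1).
λ=5: eigenvector (0, 1, 0).
λ=3: eigenvector (1, -1, 0).
P = [[-2, 0, 1], [0, 1, -1], [1, 0, 0]], D = diag(6, 5, 3), P⁻¹ = [[0, 0, 1], [1, 1, 2], [1, 0, 2]].
A³ = P·diag(216, 125, 27)·P⁻¹ = [[27, 0, -378], [98, 125, 196], [0, 0, 216]].
The requested entry is 216.

216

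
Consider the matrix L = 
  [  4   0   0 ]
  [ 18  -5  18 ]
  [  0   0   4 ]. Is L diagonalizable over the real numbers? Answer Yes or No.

Yes

Characteristic polynomial: p(μ) = μ^3 - 3μ^2 - 24μ + 80 = (μ - 4)^2(μ + 5).
μ = 4 has algebraic multiplicity 2; rank(L − 4I) = 1, so geometric multiplicity = 2.
Every eigenvalue has geometric = algebraic multiplicity, so L is diagonalizable.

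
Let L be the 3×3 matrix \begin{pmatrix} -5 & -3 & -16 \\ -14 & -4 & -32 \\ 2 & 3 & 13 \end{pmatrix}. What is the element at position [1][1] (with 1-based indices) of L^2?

35

Characteristic polynomial: t^3 - 4t^2 - 11t + 30 = (t - 5)(t - 2)(t + 3), so the eigenvalues are -3, 2, 5.
t=-3: eigenvector (2, 4, -1).
t=2: eigenvector (1, 3, -1).
t=5: eigenvector (-1, -2, 1).
P = [[2, 1, -1], [4, 3, -2], [-1, -1, 1]], D = diag(-3, 2, 5), P⁻¹ = [[1, 0, 1], [-2, 1, 0], [-1, 1, 2]].
L² = P·diag(9, 4, 25)·P⁻¹ = [[35, -21, -32], [62, -38, -64], [-26, 21, 41]].
The requested entry is 35.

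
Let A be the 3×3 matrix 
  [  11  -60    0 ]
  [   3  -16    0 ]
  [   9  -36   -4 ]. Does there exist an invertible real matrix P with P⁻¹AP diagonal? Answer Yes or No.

Yes

Characteristic polynomial: p(r) = r^3 + 9r^2 + 24r + 16 = (r + 1)(r + 4)^2.
r = -4 has algebraic multiplicity 2; rank(A + 4I) = 1, so geometric multiplicity = 2.
Every eigenvalue has geometric = algebraic multiplicity, so A is diagonalizable.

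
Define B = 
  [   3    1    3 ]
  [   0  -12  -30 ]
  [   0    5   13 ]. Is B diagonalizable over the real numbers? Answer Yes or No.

No

Characteristic polynomial: p(λ) = λ^3 - 4λ^2 - 3λ + 18 = (λ - 3)^2(λ + 2).
λ = 3 has algebraic multiplicity 2; rank(B − 3I) = 2, so geometric multiplicity = 1.
Geometric multiplicity < algebraic multiplicity, so B is not diagonalizable.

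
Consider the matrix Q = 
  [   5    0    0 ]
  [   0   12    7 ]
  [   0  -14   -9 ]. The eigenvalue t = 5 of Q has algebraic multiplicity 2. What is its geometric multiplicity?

2

Q − 5I = [[0, 0, 0], [0, 7, 7], [0, -14, -14]].
This matrix has rank 1, so its null space has dimension 3 − 1 = 2.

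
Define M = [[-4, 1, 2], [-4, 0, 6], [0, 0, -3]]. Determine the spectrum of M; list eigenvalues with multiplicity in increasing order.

-3, -2, -2

Characteristic polynomial: p(t) = t^3 + 7t^2 + 16t + 12 = (t + 2)^2(t + 3).
Roots (with multiplicity): -3, -2, -2.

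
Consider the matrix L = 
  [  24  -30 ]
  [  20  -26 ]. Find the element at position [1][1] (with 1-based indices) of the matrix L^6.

Characteristic polynomial: r^2 + 2r - 24 = (r - 4)(r + 6), so the eigenvalues are -6, 4.
r=4: eigenvector (3, 2).
r=-6: eigenvector (1, 1).
P = [[3, 1], [2, 1]], D = diag(4, -6), P⁻¹ = [[1, -1], [-2, 3]].
L⁶ = P·diag(4096, 46656)·P⁻¹ = [[-81024, 127680], [-85120, 131776]].
The requested entry is -81024.

-81024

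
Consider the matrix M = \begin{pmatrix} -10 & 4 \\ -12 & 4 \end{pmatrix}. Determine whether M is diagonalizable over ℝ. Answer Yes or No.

Yes

Characteristic polynomial: p(t) = t^2 + 6t + 8 = (t + 2)(t + 4).
All 2 eigenvalues are distinct, so M is diagonalizable.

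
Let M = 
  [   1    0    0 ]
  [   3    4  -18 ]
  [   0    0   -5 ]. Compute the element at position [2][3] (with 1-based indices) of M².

18

Characteristic polynomial: r^3 - 21r + 20 = (r - 4)(r - 1)(r + 5), so the eigenvalues are -5, 1, 4.
r=1: eigenvector (1, -1, 0).
r=4: eigenvector (0, 1, 0).
r=-5: eigenvector (0, 2, 1).
P = [[1, 0, 0], [-1, 1, 2], [0, 0, 1]], D = diag(1, 4, -5), P⁻¹ = [[1, 0, 0], [1, 1, -2], [0, 0, 1]].
M² = P·diag(1, 16, 25)·P⁻¹ = [[1, 0, 0], [15, 16, 18], [0, 0, 25]].
The requested entry is 18.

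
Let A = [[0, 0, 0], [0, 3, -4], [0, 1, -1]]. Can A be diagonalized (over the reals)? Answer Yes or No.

Characteristic polynomial: p(t) = t^3 - 2t^2 + t = t(t - 1)^2.
t = 1 has algebraic multiplicity 2; rank(A − 1I) = 2, so geometric multiplicity = 1.
Geometric multiplicity < algebraic multiplicity, so A is not diagonalizable.

No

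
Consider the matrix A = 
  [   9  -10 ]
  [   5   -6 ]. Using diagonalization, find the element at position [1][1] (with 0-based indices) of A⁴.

Characteristic polynomial: r^2 - 3r - 4 = (r - 4)(r + 1), so the eigenvalues are -1, 4.
r=4: eigenvector (2, 1).
r=-1: eigenvector (1, 1).
P = [[2, 1], [1, 1]], D = diag(4, -1), P⁻¹ = [[1, -1], [-1, 2]].
A⁴ = P·diag(256, 1)·P⁻¹ = [[511, -510], [255, -254]].
The requested entry is -254.

-254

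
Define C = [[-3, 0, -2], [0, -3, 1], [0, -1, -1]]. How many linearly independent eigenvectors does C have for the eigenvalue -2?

1

C + 2I = [[-1, 0, -2], [0, -1, 1], [0, -1, 1]].
This matrix has rank 2, so its null space has dimension 3 − 2 = 1.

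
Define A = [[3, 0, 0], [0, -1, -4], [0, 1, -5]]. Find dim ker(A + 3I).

1

A + 3I = [[6, 0, 0], [0, 2, -4], [0, 1, -2]].
This matrix has rank 2, so its null space has dimension 3 − 2 = 1.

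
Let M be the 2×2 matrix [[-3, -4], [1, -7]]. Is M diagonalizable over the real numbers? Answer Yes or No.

Characteristic polynomial: p(t) = t^2 + 10t + 25 = (t + 5)^2.
t = -5 has algebraic multiplicity 2; rank(M + 5I) = 1, so geometric multiplicity = 1.
Geometric multiplicity < algebraic multiplicity, so M is not diagonalizable.

No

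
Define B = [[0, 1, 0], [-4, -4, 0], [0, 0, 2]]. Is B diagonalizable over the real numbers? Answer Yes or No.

Characteristic polynomial: p(μ) = μ^3 + 2μ^2 - 4μ - 8 = (μ - 2)(μ + 2)^2.
μ = -2 has algebraic multiplicity 2; rank(B + 2I) = 2, so geometric multiplicity = 1.
Geometric multiplicity < algebraic multiplicity, so B is not diagonalizable.

No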